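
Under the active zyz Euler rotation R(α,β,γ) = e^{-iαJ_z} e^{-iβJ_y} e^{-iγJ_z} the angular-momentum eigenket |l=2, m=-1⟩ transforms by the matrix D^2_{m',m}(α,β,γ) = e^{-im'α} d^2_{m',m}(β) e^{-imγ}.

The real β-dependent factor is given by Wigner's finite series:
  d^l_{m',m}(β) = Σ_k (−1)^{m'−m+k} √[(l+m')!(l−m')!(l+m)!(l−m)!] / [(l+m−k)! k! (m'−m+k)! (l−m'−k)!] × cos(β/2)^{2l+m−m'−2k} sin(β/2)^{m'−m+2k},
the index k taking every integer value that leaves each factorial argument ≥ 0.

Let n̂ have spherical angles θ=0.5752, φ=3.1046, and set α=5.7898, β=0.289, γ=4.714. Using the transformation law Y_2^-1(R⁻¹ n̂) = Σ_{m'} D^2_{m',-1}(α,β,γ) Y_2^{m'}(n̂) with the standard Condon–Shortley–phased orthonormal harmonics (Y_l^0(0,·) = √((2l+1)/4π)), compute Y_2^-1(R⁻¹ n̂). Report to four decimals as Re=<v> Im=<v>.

Re=0.1226 Im=0.3636

Need the full column D^2_{m',-1} for m'=−2..2 at α=5.7898, β=0.289, γ=4.714.
cos(β/2)=0.989578, sin(β/2)=0.143998
d^2_{-2,-1}: single k=1 term ⇒ +0.279084;  D = -0.232578-0.154258i
d^2_{-1,-1}: k∈[0..1] ⇒ +0.958959 -0.060916 = +0.898043;  D = -0.424048-0.791622i
d^2_{0,-1}: k∈[0..1] ⇒ -0.341807 +0.007238 = -0.334570;  D = -0.000539+0.334569i
d^2_{1,-1}: k∈[0..1] ⇒ +0.060916 -0.000430 = +0.060486;  D = +0.028733-0.053226i
d^2_{2,-1}: single k=0 term ⇒ -0.005909;  D = -0.004935+0.003250i
Y_2^{m'}(θ=0.5752,φ=3.1046) and Σ D·Y over m':
  (-0.2326-0.1543i)·(+0.1140+0.0084i)  (-0.4240-0.7916i)·(-0.3524-0.0130i)  (-0.0005+0.3346i)·(+0.3508+0.0000i)  (+0.0287-0.0532i)·(+0.3524-0.0130i)  (-0.0049+0.0033i)·(+0.1140-0.0084i)
Y_2^-1(R⁻¹ n̂) = +0.122606+0.363585i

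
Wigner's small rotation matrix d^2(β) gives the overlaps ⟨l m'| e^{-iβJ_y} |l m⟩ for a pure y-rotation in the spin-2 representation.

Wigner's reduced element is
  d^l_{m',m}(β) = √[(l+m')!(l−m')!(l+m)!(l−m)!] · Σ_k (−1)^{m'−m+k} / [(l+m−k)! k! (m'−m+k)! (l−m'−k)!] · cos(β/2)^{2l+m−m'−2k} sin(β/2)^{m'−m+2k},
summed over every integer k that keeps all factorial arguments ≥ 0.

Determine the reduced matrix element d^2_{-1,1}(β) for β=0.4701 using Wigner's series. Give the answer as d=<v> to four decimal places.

d=0.1509

d^2_{-1,1}(β=0.4701) via Wigner's sum:
c=cos(0.4701/2)=0.972503, s=sin(0.4701/2)=0.232892; N=√[1·6·6·1]=6.000000
Admissible k: 2..3 (factorial args all ≥0)
  k=2: (−1)^0·6.0000/(2)·0.9725^2·0.2329^2 = +0.153890
  k=3: (−1)^1·6.0000/(6)·0.9725^0·0.2329^4 = -0.002942
d^2_{-1,1}(0.4701) = +0.153890 -0.002942 = +0.150948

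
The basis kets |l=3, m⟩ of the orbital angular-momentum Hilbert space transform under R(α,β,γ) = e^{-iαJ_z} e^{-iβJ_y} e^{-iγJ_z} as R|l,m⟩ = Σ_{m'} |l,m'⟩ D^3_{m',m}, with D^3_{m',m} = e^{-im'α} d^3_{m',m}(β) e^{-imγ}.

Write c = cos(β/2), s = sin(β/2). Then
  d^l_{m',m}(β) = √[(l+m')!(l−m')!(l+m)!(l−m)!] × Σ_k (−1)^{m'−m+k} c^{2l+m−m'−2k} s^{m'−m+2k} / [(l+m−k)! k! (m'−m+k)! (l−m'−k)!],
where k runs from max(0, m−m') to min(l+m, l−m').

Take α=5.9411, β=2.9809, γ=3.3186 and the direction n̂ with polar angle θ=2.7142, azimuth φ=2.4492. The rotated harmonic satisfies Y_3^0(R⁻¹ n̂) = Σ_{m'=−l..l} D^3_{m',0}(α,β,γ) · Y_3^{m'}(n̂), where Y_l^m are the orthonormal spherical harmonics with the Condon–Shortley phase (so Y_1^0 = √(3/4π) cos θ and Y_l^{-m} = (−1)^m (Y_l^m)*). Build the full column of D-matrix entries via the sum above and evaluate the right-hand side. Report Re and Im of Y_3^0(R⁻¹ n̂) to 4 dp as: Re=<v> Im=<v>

Re=0.1544 Im=0.0000

Need the full column D^3_{m',0} for m'=−3..3 at α=5.9411, β=2.9809, γ=3.3186.
cos(β/2)=0.080260, sin(β/2)=0.996774
d^3_{-3,0}: single k=3 term ⇒ +0.002290;  D = +0.001186-0.001959i
d^3_{-2,0}: k∈[2..3] ⇒ +0.000226 -0.034829 = -0.034603;  D = -0.026816+0.021870i
d^3_{-1,0}: k∈[1..3] ⇒ +0.000011 -0.005321 +0.273573 = +0.268263;  D = +0.252719-0.089989i
d^3_{0,0}: k∈[0..3] ⇒ +0.000000 -0.000371 +0.057230 -0.980799 = -0.923940;  D = -0.923940+0.000000i
d^3_{1,0}: k∈[0..2] ⇒ -0.000011 +0.005321 -0.273573 = -0.268263;  D = -0.252719-0.089989i
d^3_{2,0}: k∈[0..1] ⇒ +0.000226 -0.034829 = -0.034603;  D = -0.026816-0.021870i
d^3_{3,0}: single k=0 term ⇒ -0.002290;  D = -0.001186-0.001959i
Y_3^{m'}(θ=2.7142,φ=2.4492) and Σ D·Y over m':
  (+0.0012-0.0020i)·(+0.0144-0.0260i)  (-0.0268+0.0219i)·(-0.0296-0.1570i)  (+0.2527-0.0900i)·(-0.3239-0.2686i)  (-0.9239+0.0000i)·(-0.3875+0.0000i)  (-0.2527-0.0900i)·(+0.3239-0.2686i)  (-0.0268-0.0219i)·(-0.0296+0.1570i)  (-0.0012-0.0020i)·(-0.0144-0.0260i)
Y_3^0(R⁻¹ n̂) = +0.154356+0.000000i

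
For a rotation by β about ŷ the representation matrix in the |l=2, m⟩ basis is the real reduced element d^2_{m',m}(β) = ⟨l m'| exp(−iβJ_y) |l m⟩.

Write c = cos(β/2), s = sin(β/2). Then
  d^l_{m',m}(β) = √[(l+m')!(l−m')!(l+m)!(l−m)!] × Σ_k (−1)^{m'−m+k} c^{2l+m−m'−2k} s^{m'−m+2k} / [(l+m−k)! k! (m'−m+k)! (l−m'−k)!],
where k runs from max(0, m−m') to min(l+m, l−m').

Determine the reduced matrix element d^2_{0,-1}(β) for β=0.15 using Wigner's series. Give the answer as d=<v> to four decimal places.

d^2_{0,-1}(β=0.15) via Wigner's sum:
Half-angle: c=0.997189, s=0.074930. N=√(2·2·1·6)=4.898979
k: max(0,(-1)−(0))=0 … min(2+(-1),2−(0))=1
  k=0: (−1)^1·4.8990/(2)·0.9972^3·0.0749^1 = -0.181996
  k=1: (−1)^2·4.8990/(2)·0.9972^1·0.0749^3 = +0.001028
d^2_{0,-1}(0.15) = -0.181996 +0.001028 = -0.180968

d=-0.1810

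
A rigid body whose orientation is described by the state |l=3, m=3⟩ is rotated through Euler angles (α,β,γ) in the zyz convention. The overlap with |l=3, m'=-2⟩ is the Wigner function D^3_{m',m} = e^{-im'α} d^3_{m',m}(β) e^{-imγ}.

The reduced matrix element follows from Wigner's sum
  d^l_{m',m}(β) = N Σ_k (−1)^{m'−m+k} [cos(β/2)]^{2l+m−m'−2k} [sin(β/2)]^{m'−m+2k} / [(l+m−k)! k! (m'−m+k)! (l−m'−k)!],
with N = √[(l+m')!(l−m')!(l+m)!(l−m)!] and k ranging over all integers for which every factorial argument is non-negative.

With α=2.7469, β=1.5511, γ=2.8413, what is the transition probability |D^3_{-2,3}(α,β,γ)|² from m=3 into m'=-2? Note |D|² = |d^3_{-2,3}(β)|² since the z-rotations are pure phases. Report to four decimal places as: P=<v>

Split into d^3_{-2,3}(β=1.5511) × two z-phases.
c=cos(1.5511/2)=0.714036, s=sin(1.5511/2)=0.700109; N=√[1·120·720·1]=293.938769
k: max(0,(3)−(-2))=5 … min(3+(3),3−(-2))=5
  k=5: (−1)^0·293.9388/(120)·0.7140^1·0.7001^5 = +0.294187
d^3_{-2,3}(1.5511) = +0.294187
|D^3_{-2,3}|² = |d^3_{-2,3}(β)|² = (+0.294187)² = 0.086546 (the z-rotation phases have unit modulus)

P=0.0865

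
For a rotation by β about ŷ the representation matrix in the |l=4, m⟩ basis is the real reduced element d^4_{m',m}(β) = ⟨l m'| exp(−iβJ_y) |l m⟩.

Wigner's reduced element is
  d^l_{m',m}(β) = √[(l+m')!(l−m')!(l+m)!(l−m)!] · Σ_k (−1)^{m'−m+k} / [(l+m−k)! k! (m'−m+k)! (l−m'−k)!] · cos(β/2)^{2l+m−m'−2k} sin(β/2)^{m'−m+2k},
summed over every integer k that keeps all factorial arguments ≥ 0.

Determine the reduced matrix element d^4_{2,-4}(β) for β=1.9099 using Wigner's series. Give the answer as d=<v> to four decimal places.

d^4_{2,-4}(β=1.9099) via Wigner's sum:
Half-angle: c=0.577650, s=0.816285. N=√(720·2·1·40320)=7619.763776
Admissible k: 0..0 (factorial args all ≥0)
  k=0: (−1)^6·7619.7638/(1440)·0.5776^2·0.8163^6 = +0.522346
d^4_{2,-4}(1.9099) = +0.522346

d=0.5223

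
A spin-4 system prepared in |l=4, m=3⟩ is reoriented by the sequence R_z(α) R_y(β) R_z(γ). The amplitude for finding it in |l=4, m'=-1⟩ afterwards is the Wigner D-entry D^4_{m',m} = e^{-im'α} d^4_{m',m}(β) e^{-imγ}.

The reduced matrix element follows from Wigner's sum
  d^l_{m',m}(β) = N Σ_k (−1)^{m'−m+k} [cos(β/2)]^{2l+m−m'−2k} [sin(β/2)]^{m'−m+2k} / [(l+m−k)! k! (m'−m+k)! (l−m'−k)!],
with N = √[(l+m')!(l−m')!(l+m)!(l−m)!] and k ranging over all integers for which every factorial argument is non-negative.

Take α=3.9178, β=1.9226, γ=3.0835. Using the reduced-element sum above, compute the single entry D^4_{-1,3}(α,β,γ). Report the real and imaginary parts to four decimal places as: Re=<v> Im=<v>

Re=-0.0862 Im=-0.1207

D^4_{-1,3}(3.9178,1.9226,3.0835) = e^{-i·-1·3.9178}·d^4_{-1,3}(1.9226)·e^{-i·3·3.0835}. Compute d first:
c=cos(1.9226/2)=0.572455, s=sin(1.9226/2)=0.819936; N=√[6·120·5040·1]=1904.940944
The bounds max(0,m−m')=4 and min(l+m,l−m')=5 give 2 terms
  k=4: (−1)^0·1904.9409/(144)·0.5725^4·0.8199^4 = +0.642102
  k=5: (−1)^1·1904.9409/(240)·0.5725^2·0.8199^6 = -0.790375
d^4_{-1,3}(1.9226) = +0.642102 -0.790375 = -0.148274
D = (-0.713576-0.700578i)·(-0.148274)·(-0.984852-0.173397i) = -0.086190-0.120650i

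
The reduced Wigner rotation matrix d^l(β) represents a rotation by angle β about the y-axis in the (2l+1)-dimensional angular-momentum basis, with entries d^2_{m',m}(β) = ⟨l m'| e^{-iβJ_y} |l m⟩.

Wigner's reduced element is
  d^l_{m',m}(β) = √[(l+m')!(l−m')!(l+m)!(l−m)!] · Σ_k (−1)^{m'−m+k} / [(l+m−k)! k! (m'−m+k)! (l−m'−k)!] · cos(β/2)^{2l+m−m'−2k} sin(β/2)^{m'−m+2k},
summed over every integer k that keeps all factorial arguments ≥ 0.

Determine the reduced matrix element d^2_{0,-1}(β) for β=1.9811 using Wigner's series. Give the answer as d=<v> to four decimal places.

d=0.4480

d^2_{0,-1}(β=1.9811) via Wigner's sum:
Half-angle: c=0.548230, s=0.836328. N=√(2·2·1·6)=4.898979
Admissible k: 0..1 (factorial args all ≥0)
  k=0: (−1)^1·4.8990/(2)·0.5482^3·0.8363^1 = -0.337552
  k=1: (−1)^2·4.8990/(2)·0.5482^1·0.8363^3 = +0.785539
d^2_{0,-1}(1.9811) = -0.337552 +0.785539 = +0.447987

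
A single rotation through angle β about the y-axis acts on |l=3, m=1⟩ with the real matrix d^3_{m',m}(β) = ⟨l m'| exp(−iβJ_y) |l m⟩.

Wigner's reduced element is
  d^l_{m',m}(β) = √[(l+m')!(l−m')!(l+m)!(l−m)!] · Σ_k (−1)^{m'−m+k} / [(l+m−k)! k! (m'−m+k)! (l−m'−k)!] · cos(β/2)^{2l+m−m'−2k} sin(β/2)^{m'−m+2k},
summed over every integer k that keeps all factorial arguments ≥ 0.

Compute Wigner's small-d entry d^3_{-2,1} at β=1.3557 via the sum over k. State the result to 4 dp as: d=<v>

d^3_{-2,1}(β=1.3557) via Wigner's sum:
Half-angle: c=0.778923, s=0.627120. N=√(1·120·24·2)=75.894664
k∈{3,4} keeps every argument non-negative
  k=3: (−1)^0·75.8947/(12)·0.7789^3·0.6271^3 = +0.737165
  k=4: (−1)^1·75.8947/(24)·0.7789^1·0.6271^5 = -0.238917
d^3_{-2,1}(1.3557) = +0.737165 -0.238917 = +0.498248

d=0.4982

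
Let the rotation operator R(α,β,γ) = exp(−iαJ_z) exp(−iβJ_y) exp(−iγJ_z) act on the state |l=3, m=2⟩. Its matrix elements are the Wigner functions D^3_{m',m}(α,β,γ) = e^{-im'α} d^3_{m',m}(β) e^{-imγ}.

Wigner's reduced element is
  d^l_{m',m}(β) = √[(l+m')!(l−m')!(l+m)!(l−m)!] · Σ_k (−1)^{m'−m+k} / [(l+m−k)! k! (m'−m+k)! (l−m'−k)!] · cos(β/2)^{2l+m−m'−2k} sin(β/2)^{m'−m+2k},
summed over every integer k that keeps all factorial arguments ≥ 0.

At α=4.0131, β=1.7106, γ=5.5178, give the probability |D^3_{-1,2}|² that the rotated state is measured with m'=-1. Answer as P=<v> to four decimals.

First d^3_{-1,2}(β=1.7106), then the phase factors e^{-i(-1)α} and e^{-i(2)γ}:
Half-angle: c=0.655992, s=0.754768. N=√(2·24·120·1)=75.894664
The bounds max(0,m−m')=3 and min(l+m,l−m')=4 give 2 terms
  k=3: (−1)^0·75.8947/(12)·0.6560^3·0.7548^3 = +0.767655
  k=4: (−1)^1·75.8947/(24)·0.6560^1·0.7548^5 = -0.508119
d^3_{-1,2}(1.7106) = +0.767655 -0.508119 = +0.259536
|D^3_{-1,2}|² = |d^3_{-1,2}(β)|² = (+0.259536)² = 0.067359 (the z-rotation phases have unit modulus)

P=0.0674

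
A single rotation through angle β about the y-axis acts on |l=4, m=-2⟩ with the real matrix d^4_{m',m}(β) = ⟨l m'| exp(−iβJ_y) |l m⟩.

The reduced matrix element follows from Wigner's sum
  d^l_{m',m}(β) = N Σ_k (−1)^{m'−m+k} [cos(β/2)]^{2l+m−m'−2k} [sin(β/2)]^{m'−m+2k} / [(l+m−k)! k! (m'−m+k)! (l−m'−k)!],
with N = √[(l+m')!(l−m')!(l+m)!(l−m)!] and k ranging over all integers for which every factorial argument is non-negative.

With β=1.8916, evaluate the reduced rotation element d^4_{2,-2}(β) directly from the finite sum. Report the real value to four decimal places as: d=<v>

d^4_{2,-2}(β=1.8916) via Wigner's sum:
c=cos(1.8916/2)=0.585094, s=sin(1.8916/2)=0.810965; N=√[720·2·2·720]=1440.000000
k: max(0,(-2)−(2))=0 … min(4+(-2),4−(2))=2
  k=0: (−1)^4·1440.0000/(96)·0.5851^4·0.8110^4 = +0.760333
  k=1: (−1)^5·1440.0000/(120)·0.5851^2·0.8110^6 = -1.168548
  k=2: (−1)^6·1440.0000/(1440)·0.5851^0·0.8110^8 = +0.187076
d^4_{2,-2}(1.8916) = +0.760333 -1.168548 +0.187076 = -0.221139

d=-0.2211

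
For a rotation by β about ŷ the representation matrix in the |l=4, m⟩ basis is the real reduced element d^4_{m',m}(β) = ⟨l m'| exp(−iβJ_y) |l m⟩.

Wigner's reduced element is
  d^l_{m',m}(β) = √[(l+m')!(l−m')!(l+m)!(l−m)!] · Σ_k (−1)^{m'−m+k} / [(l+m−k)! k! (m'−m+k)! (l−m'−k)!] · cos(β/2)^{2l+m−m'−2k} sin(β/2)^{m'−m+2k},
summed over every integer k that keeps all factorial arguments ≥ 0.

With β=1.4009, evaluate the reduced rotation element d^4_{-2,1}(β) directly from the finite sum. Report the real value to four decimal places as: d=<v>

d=0.0845

d^4_{-2,1}(β=1.4009) via Wigner's sum:
With c≡cos(β/2)=0.764552 and s≡sin(β/2)=0.644562, N=[2·720·120·6]^{1/2}=1018.233765
k: max(0,(1)−(-2))=3 … min(4+(1),4−(-2))=5
  k=3: (−1)^0·1018.2338/(72)·0.7646^5·0.6446^3 = +0.989337
  k=4: (−1)^1·1018.2338/(48)·0.7646^3·0.6446^5 = -1.054752
  k=5: (−1)^2·1018.2338/(240)·0.7646^1·0.6446^7 = +0.149932
d^4_{-2,1}(1.4009) = +0.989337 -1.054752 +0.149932 = +0.084517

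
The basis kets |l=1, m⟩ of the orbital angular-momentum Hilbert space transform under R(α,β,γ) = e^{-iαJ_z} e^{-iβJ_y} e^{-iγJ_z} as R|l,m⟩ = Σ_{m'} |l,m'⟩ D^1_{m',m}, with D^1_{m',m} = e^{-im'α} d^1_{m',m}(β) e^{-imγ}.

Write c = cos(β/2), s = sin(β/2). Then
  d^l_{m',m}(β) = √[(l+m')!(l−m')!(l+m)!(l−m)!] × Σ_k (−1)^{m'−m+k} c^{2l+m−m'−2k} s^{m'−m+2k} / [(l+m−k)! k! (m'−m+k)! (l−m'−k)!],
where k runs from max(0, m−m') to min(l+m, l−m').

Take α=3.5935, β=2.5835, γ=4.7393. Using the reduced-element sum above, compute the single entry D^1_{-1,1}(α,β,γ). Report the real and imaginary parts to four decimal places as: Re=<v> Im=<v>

D^1_{-1,1}(3.5935,2.5835,4.7393) = e^{-i·-1·3.5935}·d^1_{-1,1}(2.5835)·e^{-i·1·4.7393}. Compute d first:
c=cos(2.5835/2)=0.275439, s=sin(2.5835/2)=0.961319; N=√[1·2·2·1]=2.000000
The bounds max(0,m−m')=2 and min(l+m,l−m')=2 give 1 term
  k=2: (−1)^0·2.0000/(2)·0.2754^0·0.9613^2 = +0.924133
d^1_{-1,1}(2.5835) = +0.924133
D = (-0.899616-0.436682i)·(+0.924133)·(+0.026908+0.999638i) = +0.381036-0.841923i

Re=0.3810 Im=-0.8419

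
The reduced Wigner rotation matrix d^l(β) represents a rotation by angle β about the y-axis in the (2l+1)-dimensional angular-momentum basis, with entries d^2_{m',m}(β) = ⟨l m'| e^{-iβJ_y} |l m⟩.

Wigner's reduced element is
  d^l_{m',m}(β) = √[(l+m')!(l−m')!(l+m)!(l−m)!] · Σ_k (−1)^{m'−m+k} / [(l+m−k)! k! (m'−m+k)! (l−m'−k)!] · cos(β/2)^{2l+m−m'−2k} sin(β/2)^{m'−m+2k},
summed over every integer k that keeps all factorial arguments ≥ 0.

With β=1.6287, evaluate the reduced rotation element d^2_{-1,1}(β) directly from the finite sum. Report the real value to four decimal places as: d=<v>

d=0.4677

d^2_{-1,1}(β=1.6287) via Wigner's sum:
With c≡cos(β/2)=0.686341 and s≡sin(β/2)=0.727280, N=[1·6·6·1]^{1/2}=6.000000
k: max(0,(1)−(-1))=2 … min(2+(1),2−(-1))=3
  k=2: (−1)^0·6.0000/(2)·0.6863^2·0.7273^2 = +0.747488
  k=3: (−1)^1·6.0000/(6)·0.6863^0·0.7273^4 = -0.279773
d^2_{-1,1}(1.6287) = +0.747488 -0.279773 = +0.467715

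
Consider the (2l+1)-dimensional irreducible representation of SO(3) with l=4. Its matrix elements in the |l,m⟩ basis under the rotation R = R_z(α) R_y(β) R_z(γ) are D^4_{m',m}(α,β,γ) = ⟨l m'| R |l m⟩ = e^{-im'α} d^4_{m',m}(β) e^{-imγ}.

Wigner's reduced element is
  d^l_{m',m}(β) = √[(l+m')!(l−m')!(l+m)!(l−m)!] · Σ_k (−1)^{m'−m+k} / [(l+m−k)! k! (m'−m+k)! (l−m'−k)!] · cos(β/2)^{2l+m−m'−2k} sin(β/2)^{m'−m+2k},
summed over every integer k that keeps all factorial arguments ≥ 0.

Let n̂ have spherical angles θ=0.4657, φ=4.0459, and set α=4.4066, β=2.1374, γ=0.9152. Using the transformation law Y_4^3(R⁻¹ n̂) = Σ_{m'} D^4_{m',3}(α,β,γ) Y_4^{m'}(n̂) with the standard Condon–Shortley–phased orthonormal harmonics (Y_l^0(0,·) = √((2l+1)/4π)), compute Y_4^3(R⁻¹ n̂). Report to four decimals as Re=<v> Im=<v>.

Need the full column D^4_{m',3} for m'=−4..4 at α=4.4066, β=2.1374, γ=0.9152.
cos(β/2)=0.481264, sin(β/2)=0.876576
d^4_{-4,3}: single k=7 term ⇒ +0.541320;  D = -0.366456+0.398419i
d^4_{-3,3}: k∈[6..7] ⇒ +0.735532 -0.348590 = +0.386942;  D = -0.192725-0.335531i
d^4_{-2,3}: k∈[5..6] ⇒ +0.647564 -0.716099 = -0.068535;  D = -0.066949+0.014661i
d^4_{-1,3}: k∈[4..5] ⇒ +0.418997 -0.834015 = -0.415018;  D = +0.037385-0.413330i
d^4_{0,3}: k∈[3..4] ⇒ +0.205755 -0.682593 = -0.476838;  D = +0.439937+0.183928i
d^4_{1,3}: k∈[2..3] ⇒ +0.075779 -0.418997 = -0.343218;  D = -0.221574+0.262113i
d^4_{2,3}: k∈[1..2] ⇒ +0.019613 -0.195196 = -0.175583;  D = -0.093747-0.148462i
d^4_{3,3}: k∈[0..1] ⇒ +0.002878 -0.066831 = -0.063953;  D = +0.061846-0.016283i
d^4_{4,3}: single k=0 term ⇒ -0.014826;  D = -0.000717+0.014809i
Y_4^{m'}(θ=0.4657,φ=4.0459) and Σ D·Y over m':
  (-0.3665+0.3984i)·(-0.0160+0.0082i)  (-0.1927-0.3355i)·(+0.0921+0.0421i)  (-0.0669+0.0147i)·(-0.0729-0.3008i)  (+0.0374-0.4133i)·(-0.3038+0.3862i)  (+0.4399+0.1839i)·(+0.1436+0.0000i)  (-0.2216+0.2621i)·(+0.3038+0.3862i)  (-0.0937-0.1485i)·(-0.0729+0.3008i)  (+0.0618-0.0163i)·(-0.0921+0.0421i)  (-0.0007+0.0148i)·(-0.0160-0.0082i)
Y_4^3(R⁻¹ n̂) = +0.097766+0.117608i

Re=0.0978 Im=0.1176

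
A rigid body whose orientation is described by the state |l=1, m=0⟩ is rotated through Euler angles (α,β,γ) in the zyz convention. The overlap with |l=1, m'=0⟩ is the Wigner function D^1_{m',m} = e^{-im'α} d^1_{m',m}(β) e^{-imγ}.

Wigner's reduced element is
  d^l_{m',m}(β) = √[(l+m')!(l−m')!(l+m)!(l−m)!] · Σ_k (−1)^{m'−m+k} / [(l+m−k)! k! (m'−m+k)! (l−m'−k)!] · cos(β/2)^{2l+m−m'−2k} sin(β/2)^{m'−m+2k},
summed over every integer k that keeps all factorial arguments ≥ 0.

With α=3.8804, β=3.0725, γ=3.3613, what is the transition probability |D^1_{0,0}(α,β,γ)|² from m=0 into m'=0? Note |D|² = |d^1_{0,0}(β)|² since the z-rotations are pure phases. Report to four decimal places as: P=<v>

Split into d^1_{0,0}(β=3.0725) × two z-phases.
c=cos(3.0725/2)=0.034539, s=sin(3.0725/2)=0.999403; N=√[1·1·1·1]=1.000000
k: max(0,(0)−(0))=0 … min(1+(0),1−(0))=1
  k=0: (−1)^0·1.0000/(1)·0.0345^2·0.9994^0 = +0.001193
  k=1: (−1)^1·1.0000/(1)·0.0345^0·0.9994^2 = -0.998807
d^1_{0,0}(3.0725) = +0.001193 -0.998807 = -0.997614
|D^1_{0,0}|² = |d^1_{0,0}(β)|² = (-0.997614)² = 0.995234 (the z-rotation phases have unit modulus)

P=0.9952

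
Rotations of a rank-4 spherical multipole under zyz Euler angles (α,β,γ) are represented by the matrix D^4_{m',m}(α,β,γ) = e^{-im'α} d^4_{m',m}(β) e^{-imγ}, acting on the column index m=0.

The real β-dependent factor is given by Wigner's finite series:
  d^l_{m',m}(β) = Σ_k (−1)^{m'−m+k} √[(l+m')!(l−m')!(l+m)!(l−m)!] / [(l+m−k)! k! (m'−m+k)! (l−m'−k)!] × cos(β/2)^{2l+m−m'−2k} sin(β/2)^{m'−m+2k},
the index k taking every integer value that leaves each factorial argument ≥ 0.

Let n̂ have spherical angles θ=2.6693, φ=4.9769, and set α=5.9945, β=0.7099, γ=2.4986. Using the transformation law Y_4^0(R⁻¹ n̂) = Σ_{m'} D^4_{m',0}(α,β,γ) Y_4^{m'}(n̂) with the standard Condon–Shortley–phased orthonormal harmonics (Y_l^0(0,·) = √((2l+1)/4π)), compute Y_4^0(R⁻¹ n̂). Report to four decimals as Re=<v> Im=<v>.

Re=-0.2696 Im=0.0000

Need the full column D^4_{m',0} for m'=−4..4 at α=5.9945, β=0.7099, γ=2.4986.
cos(β/2)=0.937664, sin(β/2)=0.347543
d^4_{-4,0}: single k=4 term ⇒ +0.094357;  D = +0.038135-0.086307i
d^4_{-3,0}: k∈[3..4] ⇒ +0.360021 -0.049460 = +0.310561;  D = +0.201193-0.236579i
d^4_{-2,0}: k∈[2..4] ⇒ +0.778794 -0.285309 +0.014698 = +0.508184;  D = +0.425807-0.277378i
d^4_{-1,0}: k∈[1..4] ⇒ +0.990500 -0.816450 +0.112164 -0.002568 = +0.283646;  D = +0.271908-0.080752i
d^4_{0,0}: k∈[0..4] ⇒ +0.597554 -1.313474 +0.406002 -0.024790 +0.000213 = -0.334494;  D = -0.334494+0.000000i
d^4_{1,0}: k∈[0..3] ⇒ -0.990500 +0.816450 -0.112164 +0.002568 = -0.283646;  D = -0.271908-0.080752i
d^4_{2,0}: k∈[0..2] ⇒ +0.778794 -0.285309 +0.014698 = +0.508184;  D = +0.425807+0.277378i
d^4_{3,0}: k∈[0..1] ⇒ -0.360021 +0.049460 = -0.310561;  D = -0.201193-0.236579i
d^4_{4,0}: single k=0 term ⇒ +0.094357;  D = +0.038135+0.086307i
Y_4^{m'}(θ=2.6693,φ=4.9769) and Σ D·Y over m':
  (+0.0381-0.0863i)·(+0.0093-0.0165i)  (+0.2012-0.2366i)·(+0.0748+0.0736i)  (+0.4258-0.2774i)·(-0.2720+0.1590i)  (+0.2719-0.0808i)·(-0.1278-0.4720i)  (-0.3345+0.0000i)·(+0.1291+0.0000i)  (-0.2719-0.0808i)·(+0.1278-0.4720i)  (+0.4258+0.2774i)·(-0.2720-0.1590i)  (-0.2012-0.2366i)·(-0.0748+0.0736i)  (+0.0381+0.0863i)·(+0.0093+0.0165i)
Y_4^0(R⁻¹ n̂) = -0.269593+0.000000i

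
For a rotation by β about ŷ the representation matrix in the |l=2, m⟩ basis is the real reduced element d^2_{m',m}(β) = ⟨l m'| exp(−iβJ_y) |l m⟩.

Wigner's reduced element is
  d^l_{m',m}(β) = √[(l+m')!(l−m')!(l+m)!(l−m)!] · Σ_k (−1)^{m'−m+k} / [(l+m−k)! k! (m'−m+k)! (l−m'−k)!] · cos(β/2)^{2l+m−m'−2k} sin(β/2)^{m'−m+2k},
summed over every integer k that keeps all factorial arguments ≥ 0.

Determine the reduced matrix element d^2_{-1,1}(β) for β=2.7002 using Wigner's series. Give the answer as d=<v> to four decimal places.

d=-0.7696

d^2_{-1,1}(β=2.7002) via Wigner's sum:
c=cos(2.7002/2)=0.218909, s=sin(2.7002/2)=0.975745; N=√[1·6·6·1]=6.000000
k∈{2,3} keeps every argument non-negative
  k=2: (−1)^0·6.0000/(2)·0.2189^2·0.9757^2 = +0.136874
  k=3: (−1)^1·6.0000/(6)·0.2189^0·0.9757^4 = -0.906454
d^2_{-1,1}(2.7002) = +0.136874 -0.906454 = -0.769580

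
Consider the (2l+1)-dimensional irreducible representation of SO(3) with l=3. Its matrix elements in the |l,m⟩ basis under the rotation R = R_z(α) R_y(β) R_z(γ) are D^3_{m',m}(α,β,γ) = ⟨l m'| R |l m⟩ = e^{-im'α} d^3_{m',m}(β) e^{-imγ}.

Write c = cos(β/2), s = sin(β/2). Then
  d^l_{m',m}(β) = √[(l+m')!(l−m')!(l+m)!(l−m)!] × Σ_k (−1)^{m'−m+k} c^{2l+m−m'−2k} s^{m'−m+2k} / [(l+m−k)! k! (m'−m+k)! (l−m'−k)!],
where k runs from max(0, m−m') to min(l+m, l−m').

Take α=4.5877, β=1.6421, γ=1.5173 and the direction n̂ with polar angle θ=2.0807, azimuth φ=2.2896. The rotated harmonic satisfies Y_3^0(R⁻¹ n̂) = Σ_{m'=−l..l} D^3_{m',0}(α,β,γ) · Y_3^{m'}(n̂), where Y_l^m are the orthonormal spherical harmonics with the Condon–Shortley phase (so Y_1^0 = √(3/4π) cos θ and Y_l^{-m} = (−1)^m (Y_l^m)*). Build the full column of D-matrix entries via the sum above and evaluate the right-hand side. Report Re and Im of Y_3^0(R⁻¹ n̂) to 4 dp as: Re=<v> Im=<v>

Re=0.3086 Im=0.0000

Need the full column D^3_{m',0} for m'=−3..3 at α=4.5877, β=1.6421, γ=1.5173.
cos(β/2)=0.681453, sin(β/2)=0.731862
d^3_{-3,0}: single k=3 term ⇒ +0.554766;  D = +0.202714+0.516404i
d^3_{-2,0}: k∈[2..3] ⇒ +0.632649 -0.729708 = -0.097059;  D = +0.094056-0.023954i
d^3_{-1,0}: k∈[1..3] ⇒ +0.372563 -1.289161 +0.495646 = -0.420951;  D = +0.052352+0.417683i
d^3_{0,0}: k∈[0..3] ⇒ +0.100142 -1.039548 +1.199032 -0.153665 = +0.105961;  D = +0.105961+0.000000i
d^3_{1,0}: k∈[0..2] ⇒ -0.372563 +1.289161 -0.495646 = +0.420951;  D = -0.052352+0.417683i
d^3_{2,0}: k∈[0..1] ⇒ +0.632649 -0.729708 = -0.097059;  D = +0.094056+0.023954i
d^3_{3,0}: single k=0 term ⇒ -0.554766;  D = -0.202714+0.516404i
Y_3^{m'}(θ=2.0807,φ=2.2896) and Σ D·Y over m':
  (+0.2027+0.5164i)·(+0.2312-0.1533i)  (+0.0941-0.0240i)·(+0.0505-0.3766i)  (+0.0524+0.4177i)·(-0.0355-0.0406i)  (+0.1060+0.0000i)·(+0.3295+0.0000i)  (-0.0524+0.4177i)·(+0.0355-0.0406i)  (+0.0941+0.0240i)·(+0.0505+0.3766i)  (-0.2027+0.5164i)·(-0.2312-0.1533i)
Y_3^0(R⁻¹ n̂) = +0.308618+0.000000i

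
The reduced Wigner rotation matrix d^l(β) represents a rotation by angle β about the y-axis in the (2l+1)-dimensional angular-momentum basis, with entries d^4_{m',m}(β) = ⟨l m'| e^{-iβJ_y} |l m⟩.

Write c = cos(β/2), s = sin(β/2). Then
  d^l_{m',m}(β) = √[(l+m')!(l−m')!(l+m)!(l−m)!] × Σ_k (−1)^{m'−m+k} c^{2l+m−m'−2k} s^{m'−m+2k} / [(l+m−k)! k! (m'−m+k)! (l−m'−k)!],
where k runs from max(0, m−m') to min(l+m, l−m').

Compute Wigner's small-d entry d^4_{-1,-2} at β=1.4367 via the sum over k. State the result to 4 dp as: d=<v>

d^4_{-1,-2}(β=1.4367) via Wigner's sum:
Half-angle: c=0.752893, s=0.658143. N=√(6·120·2·720)=1018.233765
The bounds max(0,m−m')=0 and min(l+m,l−m')=2 give 3 terms
  k=0: (−1)^1·1018.2338/(240)·0.7529^7·0.6581^1 = -0.382903
  k=1: (−1)^2·1018.2338/(48)·0.7529^5·0.6581^3 = +1.462962
  k=2: (−1)^3·1018.2338/(72)·0.7529^3·0.6581^5 = -0.745275
d^4_{-1,-2}(1.4367) = -0.382903 +1.462962 -0.745275 = +0.334784

d=0.3348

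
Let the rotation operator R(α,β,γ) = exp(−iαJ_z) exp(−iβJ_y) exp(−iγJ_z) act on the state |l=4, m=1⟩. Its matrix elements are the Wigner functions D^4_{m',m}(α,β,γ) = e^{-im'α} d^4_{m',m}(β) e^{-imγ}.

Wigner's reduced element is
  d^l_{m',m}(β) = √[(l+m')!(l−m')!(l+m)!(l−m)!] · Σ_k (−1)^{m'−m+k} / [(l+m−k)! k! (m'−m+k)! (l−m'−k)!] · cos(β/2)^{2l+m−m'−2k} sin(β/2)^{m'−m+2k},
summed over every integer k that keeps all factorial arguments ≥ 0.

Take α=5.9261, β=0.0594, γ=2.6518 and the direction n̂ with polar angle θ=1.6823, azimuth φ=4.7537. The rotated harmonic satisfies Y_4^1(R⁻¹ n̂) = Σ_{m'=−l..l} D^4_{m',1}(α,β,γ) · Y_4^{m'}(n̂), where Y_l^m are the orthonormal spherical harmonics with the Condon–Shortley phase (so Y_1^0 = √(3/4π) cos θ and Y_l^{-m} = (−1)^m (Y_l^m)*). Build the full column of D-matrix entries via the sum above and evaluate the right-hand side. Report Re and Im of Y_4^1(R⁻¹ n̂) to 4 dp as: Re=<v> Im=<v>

Need the full column D^4_{m',1} for m'=−4..4 at α=5.9261, β=0.0594, γ=2.6518.
cos(β/2)=0.999559, sin(β/2)=0.029696
d^4_{-4,1}: single k=5 term ⇒ +0.000000;  D = -0.000000+0.000000i
d^4_{-3,1}: k∈[4..5] ⇒ +0.000010 -0.000000 = +0.000010;  D = -0.000009+0.000006i
d^4_{-2,1}: k∈[3..5] ⇒ +0.000370 -0.000000 +0.000000 = +0.000369;  D = -0.000360+0.000082i
d^4_{-1,1}: k∈[2..5] ⇒ +0.008795 -0.000023 +0.000000 -0.000000 = +0.008772;  D = -0.008695-0.001161i
d^4_{0,1}: k∈[1..4] ⇒ +0.132393 -0.000701 +0.000001 -0.000000 = +0.131693;  D = -0.116210-0.061954i
d^4_{1,1}: k∈[0..3] ⇒ +0.996477 -0.013192 +0.000023 -0.000000 = +0.983308;  D = -0.651270-0.736710i
d^4_{2,1}: k∈[0..2] ⇒ -0.125599 +0.000554 -0.000000 = -0.125046;  D = +0.044849+0.116726i
d^4_{3,1}: k∈[0..1] ⇒ +0.006981 -0.000010 = +0.006971;  D = -0.000068-0.006970i
d^4_{4,1}: single k=0 term ⇒ -0.000196;  D = -0.000067+0.000184i
Y_4^{m'}(θ=1.6823,φ=4.7537) and Σ D·Y over m':
  (-0.0000+0.0000i)·(+0.4258-0.0710i)  (-0.0000+0.0000i)·(+0.0169+0.1356i)  (-0.0004+0.0001i)·(+0.3007-0.0249i)  (-0.0087-0.0012i)·(+0.0063+0.1523i)  (-0.1162-0.0620i)·(+0.2786+0.0000i)  (-0.6513-0.7367i)·(-0.0063+0.1523i)  (+0.0448+0.1167i)·(+0.3007+0.0249i)  (-0.0001-0.0070i)·(-0.0169+0.1356i)  (-0.0001+0.0002i)·(+0.4258+0.0710i)
Y_4^1(R⁻¹ n̂) = +0.095406-0.076699i

Re=0.0954 Im=-0.0767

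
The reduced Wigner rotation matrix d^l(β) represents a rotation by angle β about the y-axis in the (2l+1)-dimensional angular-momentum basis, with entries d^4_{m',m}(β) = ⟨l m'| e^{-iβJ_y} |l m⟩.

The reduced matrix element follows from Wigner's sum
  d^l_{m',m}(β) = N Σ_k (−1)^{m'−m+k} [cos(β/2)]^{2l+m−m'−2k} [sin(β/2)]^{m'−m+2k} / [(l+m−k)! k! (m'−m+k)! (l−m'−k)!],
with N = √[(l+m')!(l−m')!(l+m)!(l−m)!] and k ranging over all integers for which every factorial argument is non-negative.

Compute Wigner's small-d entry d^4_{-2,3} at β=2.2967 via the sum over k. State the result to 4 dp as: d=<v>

d=-0.3172

d^4_{-2,3}(β=2.2967) via Wigner's sum:
c=cos(2.2967/2)=0.409993, s=sin(2.2967/2)=0.912089; N=√[2·720·5040·1]=2693.993318
Admissible k: 5..6 (factorial args all ≥0)
  k=5: (−1)^0·2693.9933/(240)·0.4100^3·0.9121^5 = +0.488315
  k=6: (−1)^1·2693.9933/(720)·0.4100^1·0.9121^7 = -0.805564
d^4_{-2,3}(2.2967) = +0.488315 -0.805564 = -0.317249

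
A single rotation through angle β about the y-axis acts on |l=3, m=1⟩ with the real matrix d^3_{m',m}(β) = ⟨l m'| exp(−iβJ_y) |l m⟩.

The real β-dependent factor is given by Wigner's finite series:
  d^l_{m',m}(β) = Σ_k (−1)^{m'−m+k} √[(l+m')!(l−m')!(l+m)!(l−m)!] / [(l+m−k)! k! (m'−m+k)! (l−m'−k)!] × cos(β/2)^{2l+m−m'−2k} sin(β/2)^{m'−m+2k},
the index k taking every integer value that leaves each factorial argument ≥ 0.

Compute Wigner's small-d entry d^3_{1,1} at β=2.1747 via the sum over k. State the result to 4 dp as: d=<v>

d=0.5140

d^3_{1,1}(β=2.1747) via Wigner's sum:
Half-angle: c=0.464833, s=0.885398. N=√(24·2·24·2)=48.000000
Admissible k: 0..2 (factorial args all ≥0)
  k=0: (−1)^0·48.0000/(48)·0.4648^6·0.8854^0 = +0.010087
  k=1: (−1)^1·48.0000/(6)·0.4648^4·0.8854^2 = -0.292790
  k=2: (−1)^2·48.0000/(8)·0.4648^2·0.8854^4 = +0.796710
d^3_{1,1}(2.1747) = +0.010087 -0.292790 +0.796710 = +0.514008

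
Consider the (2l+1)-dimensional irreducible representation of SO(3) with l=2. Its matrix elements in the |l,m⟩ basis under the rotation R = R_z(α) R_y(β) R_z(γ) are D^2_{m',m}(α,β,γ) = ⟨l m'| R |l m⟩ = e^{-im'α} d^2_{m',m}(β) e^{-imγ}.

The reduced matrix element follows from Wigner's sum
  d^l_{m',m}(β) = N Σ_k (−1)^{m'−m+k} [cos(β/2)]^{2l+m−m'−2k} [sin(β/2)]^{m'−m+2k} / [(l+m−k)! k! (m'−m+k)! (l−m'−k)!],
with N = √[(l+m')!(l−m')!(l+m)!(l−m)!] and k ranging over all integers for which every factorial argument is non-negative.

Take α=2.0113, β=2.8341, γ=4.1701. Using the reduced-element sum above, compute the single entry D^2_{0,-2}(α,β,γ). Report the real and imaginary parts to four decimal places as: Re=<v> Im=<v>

First d^2_{0,-2}(β=2.8341), then the phase factors e^{-i(0)α} and e^{-i(-2)γ}:
Half-angle: c=0.153141, s=0.988204. N=√(2·2·1·24)=9.797959
k∈{0} keeps every argument non-negative
  k=0: (−1)^2·9.7980/(4)·0.1531^2·0.9882^2 = +0.056099
d^2_{0,-2}(2.8341) = +0.056099
Phases: e^{-i·(0)·2.0113}=+1.000000+0.000000i, e^{-i·(-2)·4.1701}=-0.467286+0.884106i ⇒ D=-0.026214+0.049597i

Re=-0.0262 Im=0.0496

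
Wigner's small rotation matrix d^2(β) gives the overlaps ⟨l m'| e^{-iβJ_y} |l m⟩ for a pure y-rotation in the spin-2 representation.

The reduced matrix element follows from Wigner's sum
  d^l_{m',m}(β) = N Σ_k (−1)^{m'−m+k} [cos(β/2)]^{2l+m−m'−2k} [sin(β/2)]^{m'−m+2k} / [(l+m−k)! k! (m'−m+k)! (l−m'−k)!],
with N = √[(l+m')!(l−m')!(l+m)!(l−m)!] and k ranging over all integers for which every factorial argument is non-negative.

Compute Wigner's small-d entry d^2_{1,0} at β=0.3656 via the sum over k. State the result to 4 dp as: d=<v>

d=-0.4089

d^2_{1,0}(β=0.3656) via Wigner's sum:
c=cos(0.3656/2)=0.983339, s=sin(0.3656/2)=0.181784; N=√[6·1·2·2]=4.898979
k∈{0,1} keeps every argument non-negative
  k=0: (−1)^1·4.8990/(2)·0.9833^3·0.1818^1 = -0.423389
  k=1: (−1)^2·4.8990/(2)·0.9833^1·0.1818^3 = +0.014469
d^2_{1,0}(0.3656) = -0.423389 +0.014469 = -0.408920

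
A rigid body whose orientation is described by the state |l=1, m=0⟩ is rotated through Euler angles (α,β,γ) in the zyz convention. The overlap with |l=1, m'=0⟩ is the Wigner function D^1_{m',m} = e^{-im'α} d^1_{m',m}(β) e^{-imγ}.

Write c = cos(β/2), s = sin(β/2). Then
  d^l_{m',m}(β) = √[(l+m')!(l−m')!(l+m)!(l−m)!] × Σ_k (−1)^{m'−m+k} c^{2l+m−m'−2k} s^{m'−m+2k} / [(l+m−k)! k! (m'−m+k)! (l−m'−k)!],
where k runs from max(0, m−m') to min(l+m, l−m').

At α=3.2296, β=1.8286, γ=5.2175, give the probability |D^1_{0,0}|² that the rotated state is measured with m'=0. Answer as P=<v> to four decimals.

P=0.0650

D^1_{0,0}(3.2296,1.8286,5.2175) = e^{-i·0·3.2296}·d^1_{0,0}(1.8286)·e^{-i·0·5.2175}. Compute d first:
Half-angle: c=0.610345, s=0.792136. N=√(1·1·1·1)=1.000000
The bounds max(0,m−m')=0 and min(l+m,l−m')=1 give 2 terms
  k=0: (−1)^0·1.0000/(1)·0.6103^2·0.7921^0 = +0.372521
  k=1: (−1)^1·1.0000/(1)·0.6103^0·0.7921^2 = -0.627479
d^1_{0,0}(1.8286) = +0.372521 -0.627479 = -0.254957
|D^1_{0,0}|² = |d^1_{0,0}(β)|² = (-0.254957)² = 0.065003 (the z-rotation phases have unit modulus)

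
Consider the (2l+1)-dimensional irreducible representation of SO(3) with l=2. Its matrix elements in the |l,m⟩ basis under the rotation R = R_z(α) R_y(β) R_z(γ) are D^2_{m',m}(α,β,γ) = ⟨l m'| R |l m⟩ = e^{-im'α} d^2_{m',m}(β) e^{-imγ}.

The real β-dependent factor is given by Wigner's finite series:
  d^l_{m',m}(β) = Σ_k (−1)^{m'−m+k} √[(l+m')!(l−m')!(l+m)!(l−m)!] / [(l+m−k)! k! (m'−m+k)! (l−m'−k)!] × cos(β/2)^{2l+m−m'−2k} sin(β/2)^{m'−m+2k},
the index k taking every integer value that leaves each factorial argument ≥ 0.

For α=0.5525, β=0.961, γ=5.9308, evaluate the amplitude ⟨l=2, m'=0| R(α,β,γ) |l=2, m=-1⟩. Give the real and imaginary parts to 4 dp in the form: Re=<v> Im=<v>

Re=-0.5397 Im=0.1985

Split into d^2_{0,-1}(β=0.961) × two z-phases.
Half-angle: c=0.886764, s=0.462223. N=√(2·2·1·6)=4.898979
k∈{0,1} keeps every argument non-negative
  k=0: (−1)^1·4.8990/(2)·0.8868^3·0.4622^1 = -0.789498
  k=1: (−1)^2·4.8990/(2)·0.8868^1·0.4622^3 = +0.214505
d^2_{0,-1}(0.961) = -0.789498 +0.214505 = -0.574993
Attach z-rotation phases: D = e^{-i(0)(0.5525)}·(-0.574993)·e^{-i(-1)(5.9308)} = -0.539661+0.198452i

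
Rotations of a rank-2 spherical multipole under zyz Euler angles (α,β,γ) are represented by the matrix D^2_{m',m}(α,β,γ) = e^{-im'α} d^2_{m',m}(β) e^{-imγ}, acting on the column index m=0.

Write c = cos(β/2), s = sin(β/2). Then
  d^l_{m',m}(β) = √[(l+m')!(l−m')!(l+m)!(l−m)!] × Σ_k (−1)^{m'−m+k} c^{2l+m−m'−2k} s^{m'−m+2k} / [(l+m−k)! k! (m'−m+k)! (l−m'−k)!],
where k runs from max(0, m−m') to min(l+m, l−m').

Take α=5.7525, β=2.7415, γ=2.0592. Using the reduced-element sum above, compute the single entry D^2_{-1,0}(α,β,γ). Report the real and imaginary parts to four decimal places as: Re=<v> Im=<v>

Re=-0.3789 Im=0.2224

First d^2_{-1,0}(β=2.7415), then the phase factors e^{-i(-1)α} and e^{-i(0)γ}:
Half-angle: c=0.198715, s=0.980057. N=√(1·6·2·2)=4.898979
k: max(0,(0)−(-1))=1 … min(2+(0),2−(-1))=2
  k=1: (−1)^0·4.8990/(2)·0.1987^3·0.9801^1 = +0.018837
  k=2: (−1)^1·4.8990/(2)·0.1987^1·0.9801^3 = -0.458205
d^2_{-1,0}(2.7415) = +0.018837 -0.458205 = -0.439368
Phases: e^{-i·(-1)·5.7525}=+0.862460-0.506125i, e^{-i·(0)·2.0592}=+1.000000+0.000000i ⇒ D=-0.378938+0.222375i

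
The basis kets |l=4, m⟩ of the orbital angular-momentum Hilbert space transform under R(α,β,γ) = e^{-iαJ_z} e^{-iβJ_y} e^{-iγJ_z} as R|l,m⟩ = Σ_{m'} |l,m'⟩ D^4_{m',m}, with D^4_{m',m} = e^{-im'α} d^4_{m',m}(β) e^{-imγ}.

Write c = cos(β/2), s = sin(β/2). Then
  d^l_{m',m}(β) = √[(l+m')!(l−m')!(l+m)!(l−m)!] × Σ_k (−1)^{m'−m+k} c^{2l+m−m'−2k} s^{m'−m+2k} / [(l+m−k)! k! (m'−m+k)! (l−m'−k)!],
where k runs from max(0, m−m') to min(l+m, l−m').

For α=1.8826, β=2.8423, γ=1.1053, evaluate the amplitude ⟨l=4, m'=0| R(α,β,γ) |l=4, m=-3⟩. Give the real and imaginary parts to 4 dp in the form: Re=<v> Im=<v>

Re=-0.0357 Im=-0.0063

Split into d^4_{0,-3}(β=2.8423) × two z-phases.
Half-angle: c=0.149088, s=0.988824. N=√(24·24·1·5040)=1703.830978
The bounds max(0,m−m')=0 and min(l+m,l−m')=1 give 2 terms
  k=0: (−1)^3·1703.8310/(144)·0.1491^5·0.9888^3 = -0.000843
  k=1: (−1)^4·1703.8310/(144)·0.1491^3·0.9888^5 = +0.037067
d^4_{0,-3}(2.8423) = -0.000843 +0.037067 = +0.036225
D = (+1.000000+0.000000i)·(+0.036225)·(-0.984847-0.173426i) = -0.035676-0.006282i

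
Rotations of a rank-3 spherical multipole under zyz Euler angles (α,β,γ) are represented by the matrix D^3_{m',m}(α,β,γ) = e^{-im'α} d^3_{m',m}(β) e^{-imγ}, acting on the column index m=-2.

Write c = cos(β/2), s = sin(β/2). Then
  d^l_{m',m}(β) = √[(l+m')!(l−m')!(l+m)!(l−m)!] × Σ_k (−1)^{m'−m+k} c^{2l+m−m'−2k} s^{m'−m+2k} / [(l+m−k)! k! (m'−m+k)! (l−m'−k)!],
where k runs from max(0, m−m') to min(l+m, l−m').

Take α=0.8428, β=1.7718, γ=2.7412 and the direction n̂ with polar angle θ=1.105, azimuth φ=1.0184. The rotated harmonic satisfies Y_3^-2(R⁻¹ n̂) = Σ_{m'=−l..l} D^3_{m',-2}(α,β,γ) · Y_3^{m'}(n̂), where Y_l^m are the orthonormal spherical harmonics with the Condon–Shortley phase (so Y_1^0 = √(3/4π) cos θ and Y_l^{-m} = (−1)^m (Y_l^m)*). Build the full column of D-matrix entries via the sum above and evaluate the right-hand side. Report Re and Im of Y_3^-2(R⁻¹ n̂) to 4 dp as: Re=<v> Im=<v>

Need the full column D^3_{m',-2} for m'=−3..3 at α=0.8428, β=1.7718, γ=2.7412.
cos(β/2)=0.632593, sin(β/2)=0.774485
d^3_{-3,-2}: single k=1 term ⇒ +0.192181;  D = -0.030014+0.189822i
d^3_{-2,-2}: k∈[0..1] ⇒ +0.064083 -0.480278 = -0.416194;  D = -0.263631-0.322050i
d^3_{-1,-2}: k∈[0..1] ⇒ -0.248104 +0.743774 = +0.495670;  D = +0.495233+0.020819i
d^3_{0,-2}: k∈[0..1] ⇒ +0.526118 -0.788606 = -0.262488;  D = -0.182730+0.188441i
d^3_{1,-2}: k∈[0..1] ⇒ -0.743774 +0.557427 = -0.186347;  D = +0.013552+0.185853i
d^3_{2,-2}: k∈[0..1] ⇒ +0.719896 -0.215813 = +0.504083;  D = -0.399698-0.307150i
d^3_{3,-2}: single k=0 term ⇒ -0.431781;  D = +0.424206-0.080525i
Y_3^{m'}(θ=1.105,φ=1.0184) and Σ D·Y over m':
  (-0.0300+0.1898i)·(-0.2965-0.0257i)  (-0.2636-0.3221i)·(-0.1646-0.3273i)  (+0.4952+0.0208i)·(+0.0013-0.0021i)  (-0.1827+0.1884i)·(-0.3338+0.0000i)  (+0.0136+0.1859i)·(-0.0013-0.0021i)  (-0.3997-0.3071i)·(-0.1646+0.3273i)  (+0.4242-0.0805i)·(+0.2965-0.0257i)
Y_3^-2(R⁻¹ n̂) = +0.303855-0.095409i

Re=0.3039 Im=-0.0954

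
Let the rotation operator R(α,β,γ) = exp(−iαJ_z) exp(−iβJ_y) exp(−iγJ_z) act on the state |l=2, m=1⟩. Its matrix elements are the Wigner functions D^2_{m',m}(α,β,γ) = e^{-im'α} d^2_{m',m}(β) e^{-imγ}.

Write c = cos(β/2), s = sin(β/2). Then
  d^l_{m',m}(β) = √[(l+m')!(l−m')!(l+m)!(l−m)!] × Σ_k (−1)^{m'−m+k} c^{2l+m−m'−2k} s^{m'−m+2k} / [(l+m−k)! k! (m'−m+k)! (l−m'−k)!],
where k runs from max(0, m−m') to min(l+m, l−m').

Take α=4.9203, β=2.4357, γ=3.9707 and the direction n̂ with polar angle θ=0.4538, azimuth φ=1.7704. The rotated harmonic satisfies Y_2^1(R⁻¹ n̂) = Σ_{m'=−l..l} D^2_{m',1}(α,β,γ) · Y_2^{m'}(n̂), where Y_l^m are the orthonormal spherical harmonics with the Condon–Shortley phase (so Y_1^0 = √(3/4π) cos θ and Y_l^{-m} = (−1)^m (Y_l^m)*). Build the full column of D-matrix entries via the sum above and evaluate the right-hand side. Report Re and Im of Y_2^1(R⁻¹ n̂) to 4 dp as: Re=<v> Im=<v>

Re=0.1241 Im=-0.1394

Need the full column D^2_{m',1} for m'=−2..2 at α=4.9203, β=2.4357, γ=3.9707.
cos(β/2)=0.345664, sin(β/2)=0.938358
d^2_{-2,1}: single k=3 term ⇒ +0.571203;  D = +0.523111-0.229407i
d^2_{-1,1}: k∈[2..3] ⇒ +0.315622 -0.775309 = -0.459687;  D = -0.267542-0.373810i
d^2_{0,1}: k∈[1..2] ⇒ +0.094931 -0.699578 = -0.604647;  D = +0.408460-0.445824i
d^2_{1,1}: k∈[0..1] ⇒ +0.014276 -0.315622 = -0.301345;  D = +0.259426+0.153321i
d^2_{2,1}: single k=0 term ⇒ -0.077511;  D = -0.024813+0.073432i
Y_2^{m'}(θ=0.4538,φ=1.7704) and Σ D·Y over m':
  (+0.5231-0.2294i)·(-0.0684+0.0289i)  (-0.2675-0.3738i)·(-0.0604-0.2984i)  (+0.4085-0.4458i)·(+0.4489+0.0000i)  (+0.2594+0.1533i)·(+0.0604-0.2984i)  (-0.0248+0.0734i)·(-0.0684-0.0289i)
Y_2^1(R⁻¹ n̂) = +0.124055-0.139436i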